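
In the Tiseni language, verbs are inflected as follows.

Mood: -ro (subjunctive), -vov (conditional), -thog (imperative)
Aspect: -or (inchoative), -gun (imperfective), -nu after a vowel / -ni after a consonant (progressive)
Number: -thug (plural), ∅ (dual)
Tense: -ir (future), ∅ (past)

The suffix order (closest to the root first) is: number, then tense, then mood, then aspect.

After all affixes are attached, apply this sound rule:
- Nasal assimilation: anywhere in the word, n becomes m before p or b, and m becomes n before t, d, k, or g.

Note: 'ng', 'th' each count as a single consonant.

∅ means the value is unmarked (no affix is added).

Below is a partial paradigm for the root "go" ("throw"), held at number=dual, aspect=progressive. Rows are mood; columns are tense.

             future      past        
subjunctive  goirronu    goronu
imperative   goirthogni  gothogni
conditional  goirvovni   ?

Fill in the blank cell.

govovni

number = dual: zero marking, form stays go.
tense = past: zero marking, form stays go.
Attach mood conditional -vov → govov.
Attach aspect progressive -ni (after consonant 'v') → govovni.
Nasal assimilation: no change.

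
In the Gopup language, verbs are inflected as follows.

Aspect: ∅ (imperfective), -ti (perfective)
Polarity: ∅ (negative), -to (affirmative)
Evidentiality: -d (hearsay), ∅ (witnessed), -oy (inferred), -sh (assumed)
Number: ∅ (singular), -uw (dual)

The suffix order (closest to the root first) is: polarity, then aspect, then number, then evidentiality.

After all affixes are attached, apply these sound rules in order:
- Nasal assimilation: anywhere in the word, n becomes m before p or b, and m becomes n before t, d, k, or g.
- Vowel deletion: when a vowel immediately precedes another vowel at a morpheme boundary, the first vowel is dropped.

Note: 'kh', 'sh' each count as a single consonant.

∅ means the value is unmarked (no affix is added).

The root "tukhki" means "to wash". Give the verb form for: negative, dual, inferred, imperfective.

polarity = negative: zero marking, form stays tukhki.
aspect = imperfective: zero marking, form stays tukhki.
Attach number dual -uw → tukhkiuw.
Attach evidentiality inferred -oy → tukhkiuwoy.
Nasal assimilation: no change.
Apply vowel deletion: tukhkiuwoy → tukhkuwoy.

tukhkuwoy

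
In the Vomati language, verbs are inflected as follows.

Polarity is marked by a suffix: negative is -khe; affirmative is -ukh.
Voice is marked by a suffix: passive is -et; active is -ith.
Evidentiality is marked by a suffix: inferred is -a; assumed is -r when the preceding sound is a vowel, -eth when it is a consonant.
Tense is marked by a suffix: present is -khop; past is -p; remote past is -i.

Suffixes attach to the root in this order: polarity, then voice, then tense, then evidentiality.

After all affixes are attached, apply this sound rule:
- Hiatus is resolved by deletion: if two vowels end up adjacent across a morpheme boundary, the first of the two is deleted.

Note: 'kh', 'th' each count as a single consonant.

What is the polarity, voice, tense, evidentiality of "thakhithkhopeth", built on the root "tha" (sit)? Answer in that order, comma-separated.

Segment: tha-khe-ith-khop-eth.
polarity: -khe → negative.
voice: -ith → active.
tense: -khop → present.
evidentiality: -r/eth → assumed.

negative, active, present, assumed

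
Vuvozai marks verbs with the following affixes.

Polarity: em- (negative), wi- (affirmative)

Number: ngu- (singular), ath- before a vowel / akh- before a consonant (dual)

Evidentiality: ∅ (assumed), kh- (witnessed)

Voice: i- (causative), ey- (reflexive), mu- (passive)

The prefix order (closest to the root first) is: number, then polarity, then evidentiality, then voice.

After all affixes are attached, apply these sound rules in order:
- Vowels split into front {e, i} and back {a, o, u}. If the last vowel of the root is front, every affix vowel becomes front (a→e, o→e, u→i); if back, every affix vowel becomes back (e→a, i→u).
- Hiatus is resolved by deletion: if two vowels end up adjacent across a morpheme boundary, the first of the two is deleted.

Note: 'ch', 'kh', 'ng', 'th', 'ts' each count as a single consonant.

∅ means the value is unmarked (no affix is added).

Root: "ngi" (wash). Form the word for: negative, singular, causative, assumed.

emngingi

Attach number singular ngu- → ngungi.
Attach polarity negative em- → emngungi.
evidentiality = assumed: zero marking, form stays emngungi.
Attach voice causative i- → iemngungi.
Apply vowel harmony: iemngungi → iemngingi.
Apply vowel deletion: iemngingi → emngingi.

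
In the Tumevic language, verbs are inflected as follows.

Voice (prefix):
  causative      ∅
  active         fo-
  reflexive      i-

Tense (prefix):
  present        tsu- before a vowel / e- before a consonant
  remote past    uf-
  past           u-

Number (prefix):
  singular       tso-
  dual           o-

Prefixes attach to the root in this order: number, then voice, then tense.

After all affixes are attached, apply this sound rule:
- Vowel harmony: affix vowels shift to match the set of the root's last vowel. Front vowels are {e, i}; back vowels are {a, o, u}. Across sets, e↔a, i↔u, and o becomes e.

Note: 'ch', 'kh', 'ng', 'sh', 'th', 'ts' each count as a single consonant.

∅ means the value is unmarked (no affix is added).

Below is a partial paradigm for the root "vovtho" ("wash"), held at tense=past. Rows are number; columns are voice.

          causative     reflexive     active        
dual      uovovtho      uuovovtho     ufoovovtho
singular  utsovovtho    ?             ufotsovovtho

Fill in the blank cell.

uutsovovtho

Attach number singular tso- → tsovovtho.
Attach voice reflexive i- → itsovovtho.
Attach tense past u- → uitsovovtho.
Apply vowel harmony: uitsovovtho → uutsovovtho.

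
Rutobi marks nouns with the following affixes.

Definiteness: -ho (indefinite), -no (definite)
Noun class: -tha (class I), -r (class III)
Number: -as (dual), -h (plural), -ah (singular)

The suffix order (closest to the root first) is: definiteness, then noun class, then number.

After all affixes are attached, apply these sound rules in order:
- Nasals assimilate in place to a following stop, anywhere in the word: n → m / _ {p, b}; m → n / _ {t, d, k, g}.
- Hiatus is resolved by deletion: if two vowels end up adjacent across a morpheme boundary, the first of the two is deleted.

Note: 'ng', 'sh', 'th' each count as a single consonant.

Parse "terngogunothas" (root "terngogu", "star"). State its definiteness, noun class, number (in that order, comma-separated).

definite, class I, dual

Segment: terngogu-no-tha-as.
definiteness: -no → definite.
noun class: -tha → class I.
number: -as → dual.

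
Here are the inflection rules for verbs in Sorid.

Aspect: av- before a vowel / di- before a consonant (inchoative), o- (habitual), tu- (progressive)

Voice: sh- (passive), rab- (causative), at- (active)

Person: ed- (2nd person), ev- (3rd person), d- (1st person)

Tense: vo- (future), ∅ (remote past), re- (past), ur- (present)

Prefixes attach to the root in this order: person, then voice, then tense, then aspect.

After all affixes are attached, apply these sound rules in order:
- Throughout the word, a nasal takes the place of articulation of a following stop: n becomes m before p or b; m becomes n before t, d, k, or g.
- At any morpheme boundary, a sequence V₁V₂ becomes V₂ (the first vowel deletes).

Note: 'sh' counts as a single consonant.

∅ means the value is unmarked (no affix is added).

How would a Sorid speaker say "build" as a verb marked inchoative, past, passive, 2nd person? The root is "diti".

direshedditi

Attach person 2nd person ed- → edditi.
Attach voice passive sh- → shedditi.
Attach tense past re- → reshedditi.
Attach aspect inchoative di- (before consonant 'r') → direshedditi.
Nasal assimilation: no change.
Vowel deletion: no change.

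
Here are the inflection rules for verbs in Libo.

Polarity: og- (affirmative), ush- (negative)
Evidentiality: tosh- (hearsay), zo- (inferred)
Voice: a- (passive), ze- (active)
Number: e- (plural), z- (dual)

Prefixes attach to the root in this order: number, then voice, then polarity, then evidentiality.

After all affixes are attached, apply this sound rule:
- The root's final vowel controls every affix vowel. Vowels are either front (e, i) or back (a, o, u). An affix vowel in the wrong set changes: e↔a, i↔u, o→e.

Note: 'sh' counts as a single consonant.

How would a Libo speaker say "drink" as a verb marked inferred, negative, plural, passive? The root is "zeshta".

Attach number plural e- → ezeshta.
Attach voice passive a- → aezeshta.
Attach polarity negative ush- → ushaezeshta.
Attach evidentiality inferred zo- → zoushaezeshta.
Apply vowel harmony: zoushaezeshta → zoushaazeshta.

zoushaazeshta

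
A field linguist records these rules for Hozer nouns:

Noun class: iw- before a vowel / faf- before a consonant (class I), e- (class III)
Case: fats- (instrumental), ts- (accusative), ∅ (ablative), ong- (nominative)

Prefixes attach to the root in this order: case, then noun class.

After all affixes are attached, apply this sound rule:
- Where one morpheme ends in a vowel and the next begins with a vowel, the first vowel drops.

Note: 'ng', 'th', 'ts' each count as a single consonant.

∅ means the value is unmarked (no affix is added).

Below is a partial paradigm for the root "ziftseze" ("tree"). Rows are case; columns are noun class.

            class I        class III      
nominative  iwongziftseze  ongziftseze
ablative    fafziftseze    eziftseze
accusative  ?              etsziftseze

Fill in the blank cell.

Attach case accusative ts- → tsziftseze.
Attach noun class class I faf- (before consonant 'ts') → faftsziftseze.
Vowel deletion: no change.

faftsziftseze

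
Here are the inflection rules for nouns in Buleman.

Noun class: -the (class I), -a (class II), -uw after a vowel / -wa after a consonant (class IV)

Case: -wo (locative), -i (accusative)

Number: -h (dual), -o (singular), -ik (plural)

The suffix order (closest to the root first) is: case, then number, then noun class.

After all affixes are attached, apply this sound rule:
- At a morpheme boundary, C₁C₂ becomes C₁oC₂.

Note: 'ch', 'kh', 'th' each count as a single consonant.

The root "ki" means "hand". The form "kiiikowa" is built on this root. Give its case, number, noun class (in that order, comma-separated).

accusative, plural, class IV

Segment: ki-i-ik-wa.
case: -i → accusative.
number: -ik → plural.
noun class: -uw/wa → class IV.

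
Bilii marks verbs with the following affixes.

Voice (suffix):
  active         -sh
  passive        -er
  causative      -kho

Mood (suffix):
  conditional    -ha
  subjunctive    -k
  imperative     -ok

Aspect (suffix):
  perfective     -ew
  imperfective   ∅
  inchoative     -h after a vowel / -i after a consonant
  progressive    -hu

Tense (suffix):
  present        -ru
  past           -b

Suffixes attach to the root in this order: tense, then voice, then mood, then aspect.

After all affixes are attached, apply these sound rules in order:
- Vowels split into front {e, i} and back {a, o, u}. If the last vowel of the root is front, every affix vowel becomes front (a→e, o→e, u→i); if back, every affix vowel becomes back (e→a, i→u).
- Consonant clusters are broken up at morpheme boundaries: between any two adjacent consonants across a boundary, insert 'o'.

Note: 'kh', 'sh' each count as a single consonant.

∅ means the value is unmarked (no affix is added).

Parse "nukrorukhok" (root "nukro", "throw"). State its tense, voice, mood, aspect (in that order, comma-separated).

Segment: nukro-ru-kho-k.
tense: -ru → present.
voice: -kho → causative.
mood: -k → subjunctive.
aspect: ∅ → imperfective.

present, causative, subjunctive, imperfective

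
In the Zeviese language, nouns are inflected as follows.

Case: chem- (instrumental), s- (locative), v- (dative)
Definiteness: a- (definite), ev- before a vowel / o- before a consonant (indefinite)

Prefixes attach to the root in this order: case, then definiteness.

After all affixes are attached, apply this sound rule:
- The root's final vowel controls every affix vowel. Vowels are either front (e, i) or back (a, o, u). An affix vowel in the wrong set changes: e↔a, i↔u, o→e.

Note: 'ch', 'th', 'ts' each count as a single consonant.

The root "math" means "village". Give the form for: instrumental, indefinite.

Attach case instrumental chem- → chemmath.
Attach definiteness indefinite o- (before consonant 'ch') → ochemmath.
Apply vowel harmony: ochemmath → ochammath.

ochammath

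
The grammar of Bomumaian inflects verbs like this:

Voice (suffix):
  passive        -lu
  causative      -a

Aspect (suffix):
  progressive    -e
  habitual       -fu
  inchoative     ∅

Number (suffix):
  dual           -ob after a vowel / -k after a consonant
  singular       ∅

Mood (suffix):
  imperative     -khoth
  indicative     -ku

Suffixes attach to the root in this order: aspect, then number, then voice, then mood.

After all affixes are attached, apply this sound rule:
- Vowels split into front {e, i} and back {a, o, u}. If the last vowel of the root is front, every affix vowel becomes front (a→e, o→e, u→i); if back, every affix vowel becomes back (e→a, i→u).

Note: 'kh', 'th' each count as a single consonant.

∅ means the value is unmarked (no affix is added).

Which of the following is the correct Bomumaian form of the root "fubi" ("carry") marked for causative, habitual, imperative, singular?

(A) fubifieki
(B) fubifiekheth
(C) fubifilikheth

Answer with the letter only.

B

Attach aspect habitual -fu → fubifu.
number = singular: zero marking, form stays fubifu.
Attach voice causative -a → fubifua.
Attach mood imperative -khoth → fubifuakhoth.
Apply vowel harmony: fubifuakhoth → fubifiekheth.
So the correct form is fubifiekheth, option (B).
(A) fubifieki is wrong: it uses indicative instead of imperative for mood.
(C) fubifilikheth is wrong: it uses passive instead of causative for voice.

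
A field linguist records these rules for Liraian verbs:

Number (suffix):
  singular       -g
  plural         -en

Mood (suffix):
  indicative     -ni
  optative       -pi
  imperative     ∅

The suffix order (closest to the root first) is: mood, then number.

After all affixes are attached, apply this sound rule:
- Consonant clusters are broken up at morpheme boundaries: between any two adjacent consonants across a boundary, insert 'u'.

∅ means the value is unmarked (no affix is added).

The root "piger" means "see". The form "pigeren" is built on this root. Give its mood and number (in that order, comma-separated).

imperative, plural

Segment: piger-en.
mood: ∅ → imperative.
number: -en → plural.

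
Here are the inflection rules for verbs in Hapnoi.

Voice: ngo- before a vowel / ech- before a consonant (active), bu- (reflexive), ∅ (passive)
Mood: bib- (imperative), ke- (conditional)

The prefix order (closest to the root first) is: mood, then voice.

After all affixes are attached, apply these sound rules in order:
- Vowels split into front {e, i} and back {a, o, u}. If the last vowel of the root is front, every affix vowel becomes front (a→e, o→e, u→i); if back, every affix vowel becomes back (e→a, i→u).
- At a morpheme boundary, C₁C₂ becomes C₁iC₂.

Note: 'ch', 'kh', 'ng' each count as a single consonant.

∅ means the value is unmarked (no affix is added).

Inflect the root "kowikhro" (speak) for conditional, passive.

Attach mood conditional ke- → kekowikhro.
voice = passive: zero marking, form stays kekowikhro.
Apply vowel harmony: kekowikhro → kakowikhro.
Epenthesis: no change.

kakowikhro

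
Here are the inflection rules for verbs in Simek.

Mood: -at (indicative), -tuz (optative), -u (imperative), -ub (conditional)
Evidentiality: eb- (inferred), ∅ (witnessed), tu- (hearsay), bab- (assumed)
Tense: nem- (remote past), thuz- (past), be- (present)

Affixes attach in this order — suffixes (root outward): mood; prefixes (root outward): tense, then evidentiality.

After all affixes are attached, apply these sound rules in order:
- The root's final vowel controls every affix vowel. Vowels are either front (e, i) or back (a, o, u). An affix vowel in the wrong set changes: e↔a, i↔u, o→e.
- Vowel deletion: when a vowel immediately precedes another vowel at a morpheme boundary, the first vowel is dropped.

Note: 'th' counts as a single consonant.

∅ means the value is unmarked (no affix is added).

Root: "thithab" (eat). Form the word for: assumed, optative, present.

Attach tense present be- → bethithab.
Attach mood optative -tuz → bethithabtuz.
Attach evidentiality assumed bab- → babbethithabtuz.
Apply vowel harmony: babbethithabtuz → babbathithabtuz.
Vowel deletion: no change.

babbathithabtuz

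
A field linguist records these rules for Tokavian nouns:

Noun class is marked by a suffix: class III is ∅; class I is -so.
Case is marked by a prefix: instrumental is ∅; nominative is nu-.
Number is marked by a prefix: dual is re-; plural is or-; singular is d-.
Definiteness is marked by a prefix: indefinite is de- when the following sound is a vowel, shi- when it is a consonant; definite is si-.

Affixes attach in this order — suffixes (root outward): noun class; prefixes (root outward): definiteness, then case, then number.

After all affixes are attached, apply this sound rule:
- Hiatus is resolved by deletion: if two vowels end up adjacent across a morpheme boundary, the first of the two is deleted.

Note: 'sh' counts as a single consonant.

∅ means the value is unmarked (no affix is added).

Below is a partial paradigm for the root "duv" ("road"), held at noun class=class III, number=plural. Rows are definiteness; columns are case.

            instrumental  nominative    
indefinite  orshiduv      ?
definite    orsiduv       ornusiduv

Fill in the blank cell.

ornushiduv

noun class = class III: zero marking, form stays duv.
Attach definiteness indefinite shi- (before consonant 'd') → shiduv.
Attach case nominative nu- → nushiduv.
Attach number plural or- → ornushiduv.
Vowel deletion: no change.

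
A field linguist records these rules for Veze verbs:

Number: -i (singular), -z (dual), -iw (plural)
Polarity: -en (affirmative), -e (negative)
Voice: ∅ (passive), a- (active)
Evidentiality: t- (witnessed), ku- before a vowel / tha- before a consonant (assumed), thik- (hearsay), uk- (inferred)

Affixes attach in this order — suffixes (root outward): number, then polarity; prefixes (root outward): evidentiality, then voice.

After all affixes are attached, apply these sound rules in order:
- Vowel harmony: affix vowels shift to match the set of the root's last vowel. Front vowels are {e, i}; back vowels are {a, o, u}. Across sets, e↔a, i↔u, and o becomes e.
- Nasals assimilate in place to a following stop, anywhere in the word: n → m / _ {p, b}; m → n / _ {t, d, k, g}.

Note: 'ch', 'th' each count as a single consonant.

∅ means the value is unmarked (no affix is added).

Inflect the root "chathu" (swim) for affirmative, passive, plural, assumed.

thachathuuwan

Attach evidentiality assumed tha- (before consonant 'ch') → thachathu.
Attach number plural -iw → thachathuiw.
Attach polarity affirmative -en → thachathuiwen.
voice = passive: zero marking, form stays thachathuiwen.
Apply vowel harmony: thachathuiwen → thachathuuwan.
Nasal assimilation: no change.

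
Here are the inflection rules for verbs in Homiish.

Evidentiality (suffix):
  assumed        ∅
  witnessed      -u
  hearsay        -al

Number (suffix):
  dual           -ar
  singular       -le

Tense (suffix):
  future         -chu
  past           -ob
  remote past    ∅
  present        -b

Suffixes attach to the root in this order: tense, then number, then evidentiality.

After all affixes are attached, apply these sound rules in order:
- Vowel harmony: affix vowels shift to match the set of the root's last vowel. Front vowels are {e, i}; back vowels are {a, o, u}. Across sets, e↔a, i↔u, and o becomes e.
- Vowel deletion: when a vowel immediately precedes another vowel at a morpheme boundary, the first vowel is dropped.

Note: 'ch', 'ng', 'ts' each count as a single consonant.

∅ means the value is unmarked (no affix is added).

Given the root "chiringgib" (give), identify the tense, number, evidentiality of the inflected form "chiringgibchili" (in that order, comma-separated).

future, singular, witnessed

Segment: chiringgib-chu-le-u.
tense: -chu → future.
number: -le → singular.
evidentiality: -u → witnessed.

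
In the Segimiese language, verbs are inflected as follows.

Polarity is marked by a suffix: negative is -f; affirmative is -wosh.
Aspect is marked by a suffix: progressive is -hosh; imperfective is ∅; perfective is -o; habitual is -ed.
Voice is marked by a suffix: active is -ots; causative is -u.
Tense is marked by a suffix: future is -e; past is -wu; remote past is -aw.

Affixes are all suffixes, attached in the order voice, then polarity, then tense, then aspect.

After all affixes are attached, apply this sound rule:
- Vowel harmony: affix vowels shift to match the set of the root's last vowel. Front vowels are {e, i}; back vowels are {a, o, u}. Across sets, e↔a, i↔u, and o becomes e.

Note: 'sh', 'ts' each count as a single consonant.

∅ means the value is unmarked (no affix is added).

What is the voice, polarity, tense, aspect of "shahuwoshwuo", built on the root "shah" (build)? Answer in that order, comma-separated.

causative, affirmative, past, perfective

Segment: shah-u-wosh-wu-o.
voice: -u → causative.
polarity: -wosh → affirmative.
tense: -wu → past.
aspect: -o → perfective.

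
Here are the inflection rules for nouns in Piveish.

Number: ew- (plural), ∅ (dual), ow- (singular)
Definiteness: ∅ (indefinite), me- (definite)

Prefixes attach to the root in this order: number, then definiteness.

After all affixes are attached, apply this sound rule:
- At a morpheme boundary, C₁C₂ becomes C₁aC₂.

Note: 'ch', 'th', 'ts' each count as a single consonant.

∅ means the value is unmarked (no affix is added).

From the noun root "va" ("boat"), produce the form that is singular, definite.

meowava

Attach number singular ow- → owva.
Attach definiteness definite me- → meowva.
Apply epenthesis: meowva → meowava.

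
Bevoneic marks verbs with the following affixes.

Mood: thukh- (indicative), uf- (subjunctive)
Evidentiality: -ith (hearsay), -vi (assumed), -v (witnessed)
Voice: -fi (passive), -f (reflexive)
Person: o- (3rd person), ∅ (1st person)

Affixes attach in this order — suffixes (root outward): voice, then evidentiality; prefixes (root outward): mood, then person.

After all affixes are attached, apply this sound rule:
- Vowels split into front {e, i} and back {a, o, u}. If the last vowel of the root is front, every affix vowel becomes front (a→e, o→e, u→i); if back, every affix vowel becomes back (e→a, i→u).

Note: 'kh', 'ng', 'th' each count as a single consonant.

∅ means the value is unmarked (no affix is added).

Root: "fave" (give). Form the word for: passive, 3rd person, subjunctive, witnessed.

Attach mood subjunctive uf- → uffave.
Attach voice passive -fi → uffavefi.
Attach evidentiality witnessed -v → uffavefiv.
Attach person 3rd person o- → ouffavefiv.
Apply vowel harmony: ouffavefiv → eiffavefiv.

eiffavefiv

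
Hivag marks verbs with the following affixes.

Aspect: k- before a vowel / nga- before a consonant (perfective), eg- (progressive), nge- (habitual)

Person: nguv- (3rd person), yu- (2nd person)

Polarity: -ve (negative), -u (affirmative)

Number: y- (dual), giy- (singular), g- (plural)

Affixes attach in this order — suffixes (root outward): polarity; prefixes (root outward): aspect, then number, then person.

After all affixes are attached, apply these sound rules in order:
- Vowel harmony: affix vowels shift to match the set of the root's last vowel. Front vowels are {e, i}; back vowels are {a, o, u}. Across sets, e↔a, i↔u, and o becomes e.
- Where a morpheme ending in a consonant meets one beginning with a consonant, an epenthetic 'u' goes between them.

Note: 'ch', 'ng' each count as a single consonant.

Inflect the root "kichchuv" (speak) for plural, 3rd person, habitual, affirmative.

Attach aspect habitual nge- → ngekichchuv.
Attach polarity affirmative -u → ngekichchuvu.
Attach number plural g- → gngekichchuvu.
Attach person 3rd person nguv- → nguvgngekichchuvu.
Apply vowel harmony: nguvgngekichchuvu → nguvgngakichchuvu.
Apply epenthesis: nguvgngakichchuvu → nguvugungakichchuvu.

nguvugungakichchuvu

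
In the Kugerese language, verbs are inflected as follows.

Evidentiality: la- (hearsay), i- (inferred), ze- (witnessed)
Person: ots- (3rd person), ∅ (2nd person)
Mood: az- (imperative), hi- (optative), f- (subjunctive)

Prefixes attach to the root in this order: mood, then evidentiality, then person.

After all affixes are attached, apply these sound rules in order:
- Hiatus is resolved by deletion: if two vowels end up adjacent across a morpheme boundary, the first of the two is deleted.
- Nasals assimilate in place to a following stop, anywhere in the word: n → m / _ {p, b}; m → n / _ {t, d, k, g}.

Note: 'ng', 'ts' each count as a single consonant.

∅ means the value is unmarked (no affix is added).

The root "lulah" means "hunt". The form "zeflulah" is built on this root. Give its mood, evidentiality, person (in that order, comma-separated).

Segment: ze-f-lulah.
mood: f- → subjunctive.
evidentiality: ze- → witnessed.
person: ∅ → 2nd person.

subjunctive, witnessed, 2nd person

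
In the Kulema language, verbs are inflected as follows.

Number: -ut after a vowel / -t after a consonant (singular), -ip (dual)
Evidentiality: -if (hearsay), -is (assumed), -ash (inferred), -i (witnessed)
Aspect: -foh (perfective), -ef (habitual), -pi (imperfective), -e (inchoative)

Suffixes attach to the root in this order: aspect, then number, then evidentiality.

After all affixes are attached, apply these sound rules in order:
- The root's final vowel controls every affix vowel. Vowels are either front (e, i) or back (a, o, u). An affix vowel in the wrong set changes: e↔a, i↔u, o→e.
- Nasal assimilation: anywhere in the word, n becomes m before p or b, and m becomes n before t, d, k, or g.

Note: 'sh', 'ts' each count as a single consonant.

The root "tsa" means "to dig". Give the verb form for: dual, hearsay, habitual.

Attach aspect habitual -ef → tsaef.
Attach number dual -ip → tsaefip.
Attach evidentiality hearsay -if → tsaefipif.
Apply vowel harmony: tsaefipif → tsaafupuf.
Nasal assimilation: no change.

tsaafupuf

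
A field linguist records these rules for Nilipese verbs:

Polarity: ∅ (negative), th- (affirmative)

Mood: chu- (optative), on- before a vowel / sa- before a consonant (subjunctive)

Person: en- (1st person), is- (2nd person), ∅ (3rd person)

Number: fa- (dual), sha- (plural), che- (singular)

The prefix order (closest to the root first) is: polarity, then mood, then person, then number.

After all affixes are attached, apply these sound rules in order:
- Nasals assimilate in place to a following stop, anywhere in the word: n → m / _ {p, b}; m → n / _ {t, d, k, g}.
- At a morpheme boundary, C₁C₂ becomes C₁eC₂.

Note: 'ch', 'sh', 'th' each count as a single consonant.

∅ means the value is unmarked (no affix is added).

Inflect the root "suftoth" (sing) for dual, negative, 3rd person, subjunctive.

polarity = negative: zero marking, form stays suftoth.
Attach mood subjunctive sa- (before consonant 's') → sasuftoth.
person = 3rd person: zero marking, form stays sasuftoth.
Attach number dual fa- → fasasuftoth.
Nasal assimilation: no change.
Epenthesis: no change.

fasasuftoth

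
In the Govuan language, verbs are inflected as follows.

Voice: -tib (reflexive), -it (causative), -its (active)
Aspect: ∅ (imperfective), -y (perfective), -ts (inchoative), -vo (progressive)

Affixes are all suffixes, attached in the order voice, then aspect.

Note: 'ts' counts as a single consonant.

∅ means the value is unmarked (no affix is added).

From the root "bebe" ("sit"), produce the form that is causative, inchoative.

bebeitts

Attach voice causative -it → bebeit.
Attach aspect inchoative -ts → bebeitts.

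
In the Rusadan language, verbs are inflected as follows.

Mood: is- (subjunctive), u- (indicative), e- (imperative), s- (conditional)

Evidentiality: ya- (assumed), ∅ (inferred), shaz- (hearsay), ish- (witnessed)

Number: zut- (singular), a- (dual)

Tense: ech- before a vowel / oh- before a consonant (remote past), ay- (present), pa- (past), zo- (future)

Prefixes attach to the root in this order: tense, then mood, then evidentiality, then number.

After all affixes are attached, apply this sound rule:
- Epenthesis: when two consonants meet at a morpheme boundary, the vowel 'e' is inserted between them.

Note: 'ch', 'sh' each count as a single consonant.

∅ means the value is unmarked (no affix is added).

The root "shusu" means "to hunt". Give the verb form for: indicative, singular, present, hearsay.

Attach tense present ay- → ayshusu.
Attach mood indicative u- → uayshusu.
Attach evidentiality hearsay shaz- → shazuayshusu.
Attach number singular zut- → zutshazuayshusu.
Apply epenthesis: zutshazuayshusu → zuteshazuayeshusu.

zuteshazuayeshusu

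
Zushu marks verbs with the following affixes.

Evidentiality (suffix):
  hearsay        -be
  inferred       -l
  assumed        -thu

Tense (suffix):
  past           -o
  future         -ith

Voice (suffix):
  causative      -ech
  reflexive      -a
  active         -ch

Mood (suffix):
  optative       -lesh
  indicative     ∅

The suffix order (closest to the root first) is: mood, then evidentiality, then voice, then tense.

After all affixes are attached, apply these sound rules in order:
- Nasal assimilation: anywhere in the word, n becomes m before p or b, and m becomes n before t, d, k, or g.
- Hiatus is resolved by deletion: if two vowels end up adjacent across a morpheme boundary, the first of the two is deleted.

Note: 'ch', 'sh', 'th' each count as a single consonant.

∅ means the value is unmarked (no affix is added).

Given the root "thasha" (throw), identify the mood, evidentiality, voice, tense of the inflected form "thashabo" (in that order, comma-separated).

Segment: thasha-be-a-o.
mood: ∅ → indicative.
evidentiality: -be → hearsay.
voice: -a → reflexive.
tense: -o → past.

indicative, hearsay, reflexive, past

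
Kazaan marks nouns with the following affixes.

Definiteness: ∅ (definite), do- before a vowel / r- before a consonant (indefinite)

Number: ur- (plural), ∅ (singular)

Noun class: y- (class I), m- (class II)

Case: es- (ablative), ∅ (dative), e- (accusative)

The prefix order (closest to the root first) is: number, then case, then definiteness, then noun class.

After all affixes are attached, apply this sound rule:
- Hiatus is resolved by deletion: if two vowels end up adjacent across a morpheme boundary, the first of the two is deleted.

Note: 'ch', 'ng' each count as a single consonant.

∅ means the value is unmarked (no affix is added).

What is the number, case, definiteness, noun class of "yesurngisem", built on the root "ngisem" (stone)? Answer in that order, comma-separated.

Segment: y-es-ur-ngisem.
number: ur- → plural.
case: es- → ablative.
definiteness: ∅ → definite.
noun class: y- → class I.

plural, ablative, definite, class I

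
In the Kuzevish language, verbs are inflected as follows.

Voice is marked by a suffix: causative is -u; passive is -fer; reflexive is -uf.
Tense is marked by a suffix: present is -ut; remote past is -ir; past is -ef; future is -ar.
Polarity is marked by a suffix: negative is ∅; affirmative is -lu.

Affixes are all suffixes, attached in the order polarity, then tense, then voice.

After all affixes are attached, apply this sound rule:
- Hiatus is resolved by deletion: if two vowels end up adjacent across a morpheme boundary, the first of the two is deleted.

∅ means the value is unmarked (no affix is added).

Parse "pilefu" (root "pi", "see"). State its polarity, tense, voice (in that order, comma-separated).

Segment: pi-lu-ef-u.
polarity: -lu → affirmative.
tense: -ef → past.
voice: -u → causative.

affirmative, past, causative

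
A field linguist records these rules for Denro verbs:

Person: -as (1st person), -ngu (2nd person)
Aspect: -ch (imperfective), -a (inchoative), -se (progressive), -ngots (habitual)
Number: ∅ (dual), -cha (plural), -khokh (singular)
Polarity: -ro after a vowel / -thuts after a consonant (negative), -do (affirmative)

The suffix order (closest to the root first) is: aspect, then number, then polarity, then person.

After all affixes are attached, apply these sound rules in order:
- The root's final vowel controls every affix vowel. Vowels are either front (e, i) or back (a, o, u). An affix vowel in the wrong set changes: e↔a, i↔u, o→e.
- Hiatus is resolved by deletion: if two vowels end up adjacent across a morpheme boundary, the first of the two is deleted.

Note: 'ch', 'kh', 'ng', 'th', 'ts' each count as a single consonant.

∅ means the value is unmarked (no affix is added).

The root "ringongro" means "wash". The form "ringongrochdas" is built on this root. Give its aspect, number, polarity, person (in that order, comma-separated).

imperfective, dual, affirmative, 1st person

Segment: ringongro-ch-do-as.
aspect: -ch → imperfective.
number: ∅ → dual.
polarity: -do → affirmative.
person: -as → 1st person.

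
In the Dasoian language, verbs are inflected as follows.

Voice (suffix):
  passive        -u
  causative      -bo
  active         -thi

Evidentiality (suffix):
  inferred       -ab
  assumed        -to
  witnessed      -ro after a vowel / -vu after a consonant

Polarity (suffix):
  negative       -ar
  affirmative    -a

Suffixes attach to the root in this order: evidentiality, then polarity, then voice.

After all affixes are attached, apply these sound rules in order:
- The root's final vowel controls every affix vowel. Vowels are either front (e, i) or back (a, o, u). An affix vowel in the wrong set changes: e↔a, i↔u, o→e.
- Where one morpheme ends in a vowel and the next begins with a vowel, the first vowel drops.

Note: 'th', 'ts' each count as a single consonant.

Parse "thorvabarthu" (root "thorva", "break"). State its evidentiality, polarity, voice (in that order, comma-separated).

Segment: thorva-ab-ar-thi.
evidentiality: -ab → inferred.
polarity: -ar → negative.
voice: -thi → active.

inferred, negative, active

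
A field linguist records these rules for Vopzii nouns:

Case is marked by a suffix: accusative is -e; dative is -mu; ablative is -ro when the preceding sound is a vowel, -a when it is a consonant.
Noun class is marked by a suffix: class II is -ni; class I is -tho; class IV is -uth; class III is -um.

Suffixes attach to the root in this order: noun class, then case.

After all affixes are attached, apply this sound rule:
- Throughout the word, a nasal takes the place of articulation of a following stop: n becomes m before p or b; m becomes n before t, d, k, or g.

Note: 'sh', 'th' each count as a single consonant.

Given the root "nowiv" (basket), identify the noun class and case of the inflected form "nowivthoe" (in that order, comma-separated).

class I, accusative

Segment: nowiv-tho-e.
noun class: -tho → class I.
case: -e → accusative.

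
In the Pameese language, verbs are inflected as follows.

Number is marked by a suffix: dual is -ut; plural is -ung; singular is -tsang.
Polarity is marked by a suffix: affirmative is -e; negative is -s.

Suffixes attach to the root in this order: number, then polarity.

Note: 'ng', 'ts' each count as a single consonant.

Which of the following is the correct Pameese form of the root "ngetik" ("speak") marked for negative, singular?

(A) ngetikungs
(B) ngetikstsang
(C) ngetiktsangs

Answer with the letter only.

Attach number singular -tsang → ngetiktsang.
Attach polarity negative -s → ngetiktsangs.
So the correct form is ngetiktsangs, option (C).
(B) ngetikstsang is wrong: it has the affixes in the wrong order.
(A) ngetikungs is wrong: it uses plural instead of singular for number.

C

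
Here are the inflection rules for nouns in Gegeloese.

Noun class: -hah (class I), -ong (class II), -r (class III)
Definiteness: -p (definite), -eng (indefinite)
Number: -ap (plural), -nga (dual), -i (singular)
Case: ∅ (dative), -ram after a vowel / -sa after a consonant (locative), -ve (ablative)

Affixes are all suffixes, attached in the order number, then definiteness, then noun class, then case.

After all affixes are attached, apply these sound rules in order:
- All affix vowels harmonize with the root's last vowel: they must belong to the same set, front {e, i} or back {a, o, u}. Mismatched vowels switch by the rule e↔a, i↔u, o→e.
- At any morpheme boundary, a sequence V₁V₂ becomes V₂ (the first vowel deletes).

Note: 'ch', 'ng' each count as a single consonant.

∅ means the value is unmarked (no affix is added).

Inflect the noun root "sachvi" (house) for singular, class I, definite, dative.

sachvipheh

Attach number singular -i → sachvii.
Attach definiteness definite -p → sachviip.
Attach noun class class I -hah → sachviiphah.
case = dative: zero marking, form stays sachviiphah.
Apply vowel harmony: sachviiphah → sachviipheh.
Apply vowel deletion: sachviipheh → sachvipheh.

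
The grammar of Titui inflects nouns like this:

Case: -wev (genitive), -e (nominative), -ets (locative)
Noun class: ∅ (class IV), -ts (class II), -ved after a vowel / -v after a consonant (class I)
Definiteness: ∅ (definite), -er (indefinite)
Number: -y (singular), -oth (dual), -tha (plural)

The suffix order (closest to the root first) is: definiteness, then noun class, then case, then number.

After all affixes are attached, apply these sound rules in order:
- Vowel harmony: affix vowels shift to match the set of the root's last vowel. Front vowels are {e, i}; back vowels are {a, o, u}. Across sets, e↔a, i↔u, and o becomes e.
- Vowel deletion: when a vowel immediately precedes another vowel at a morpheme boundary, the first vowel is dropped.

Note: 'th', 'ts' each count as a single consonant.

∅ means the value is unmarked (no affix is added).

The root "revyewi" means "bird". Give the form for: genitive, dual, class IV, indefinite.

revyewerweveth

Attach definiteness indefinite -er → revyewier.
noun class = class IV: zero marking, form stays revyewier.
Attach case genitive -wev → revyewierwev.
Attach number dual -oth → revyewierwevoth.
Apply vowel harmony: revyewierwevoth → revyewierweveth.
Apply vowel deletion: revyewierweveth → revyewerweveth.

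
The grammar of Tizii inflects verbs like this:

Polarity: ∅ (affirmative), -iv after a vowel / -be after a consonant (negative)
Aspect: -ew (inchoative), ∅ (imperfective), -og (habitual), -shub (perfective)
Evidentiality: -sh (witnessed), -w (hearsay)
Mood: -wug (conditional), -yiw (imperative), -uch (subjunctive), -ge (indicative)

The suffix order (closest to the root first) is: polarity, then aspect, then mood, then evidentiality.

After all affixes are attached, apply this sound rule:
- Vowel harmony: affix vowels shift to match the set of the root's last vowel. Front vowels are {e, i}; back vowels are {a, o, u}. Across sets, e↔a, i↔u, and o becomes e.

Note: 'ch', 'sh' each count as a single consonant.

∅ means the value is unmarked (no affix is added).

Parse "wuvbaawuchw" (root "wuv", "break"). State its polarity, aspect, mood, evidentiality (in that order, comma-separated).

negative, inchoative, subjunctive, hearsay

Segment: wuv-be-ew-uch-w.
polarity: -iv/be → negative.
aspect: -ew → inchoative.
mood: -uch → subjunctive.
evidentiality: -w → hearsay.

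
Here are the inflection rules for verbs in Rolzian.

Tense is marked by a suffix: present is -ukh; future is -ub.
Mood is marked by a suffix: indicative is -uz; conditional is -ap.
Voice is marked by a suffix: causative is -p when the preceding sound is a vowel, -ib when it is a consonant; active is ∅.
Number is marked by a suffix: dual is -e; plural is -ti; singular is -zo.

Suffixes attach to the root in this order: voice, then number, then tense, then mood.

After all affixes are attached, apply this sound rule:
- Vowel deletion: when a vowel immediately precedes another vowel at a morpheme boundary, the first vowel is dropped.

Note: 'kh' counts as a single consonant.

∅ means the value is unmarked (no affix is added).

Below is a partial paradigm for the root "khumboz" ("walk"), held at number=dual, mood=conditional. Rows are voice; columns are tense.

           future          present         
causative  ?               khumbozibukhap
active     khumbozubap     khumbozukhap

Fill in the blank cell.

Attach voice causative -ib (after consonant 'z') → khumbozib.
Attach number dual -e → khumbozibe.
Attach tense future -ub → khumbozibeub.
Attach mood conditional -ap → khumbozibeubap.
Apply vowel deletion: khumbozibeubap → khumbozibubap.

khumbozibubap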